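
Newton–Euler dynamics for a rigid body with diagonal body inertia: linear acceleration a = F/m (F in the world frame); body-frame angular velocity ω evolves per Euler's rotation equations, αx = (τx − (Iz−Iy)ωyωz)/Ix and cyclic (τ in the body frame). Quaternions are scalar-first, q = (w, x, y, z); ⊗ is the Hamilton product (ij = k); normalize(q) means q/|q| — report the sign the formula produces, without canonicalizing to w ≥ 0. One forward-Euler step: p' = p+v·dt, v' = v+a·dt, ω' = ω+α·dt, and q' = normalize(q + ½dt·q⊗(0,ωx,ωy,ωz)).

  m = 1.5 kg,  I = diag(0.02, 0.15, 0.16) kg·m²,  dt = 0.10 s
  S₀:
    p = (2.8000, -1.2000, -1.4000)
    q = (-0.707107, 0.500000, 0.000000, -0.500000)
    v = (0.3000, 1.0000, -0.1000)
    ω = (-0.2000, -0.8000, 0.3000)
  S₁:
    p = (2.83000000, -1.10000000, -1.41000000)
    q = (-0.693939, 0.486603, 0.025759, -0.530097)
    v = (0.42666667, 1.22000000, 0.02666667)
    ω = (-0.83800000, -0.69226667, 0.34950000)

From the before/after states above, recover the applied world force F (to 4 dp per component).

F = (1.9000, 3.3000, 1.9000)

velocity change Δv = (0.12666667, 0.22000000, 0.12666667)
F = m·Δv/dt = (1.9000, 3.3000, 1.9000)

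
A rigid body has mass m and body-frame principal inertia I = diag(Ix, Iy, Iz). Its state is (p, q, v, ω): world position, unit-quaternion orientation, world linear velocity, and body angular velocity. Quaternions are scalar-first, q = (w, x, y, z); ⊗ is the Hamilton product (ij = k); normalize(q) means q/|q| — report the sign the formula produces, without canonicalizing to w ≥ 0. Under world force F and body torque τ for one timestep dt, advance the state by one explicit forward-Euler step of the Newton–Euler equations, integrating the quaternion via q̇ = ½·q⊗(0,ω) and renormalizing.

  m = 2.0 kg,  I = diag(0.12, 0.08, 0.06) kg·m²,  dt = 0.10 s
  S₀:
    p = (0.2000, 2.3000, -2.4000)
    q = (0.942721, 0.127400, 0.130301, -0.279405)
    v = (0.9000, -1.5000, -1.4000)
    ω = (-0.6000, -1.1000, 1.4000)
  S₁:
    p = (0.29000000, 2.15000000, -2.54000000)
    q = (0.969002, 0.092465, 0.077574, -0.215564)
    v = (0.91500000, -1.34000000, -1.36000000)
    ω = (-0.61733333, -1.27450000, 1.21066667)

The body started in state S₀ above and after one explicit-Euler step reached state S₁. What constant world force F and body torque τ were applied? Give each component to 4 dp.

F = (0.3000, 3.2000, 0.8000)
τ = (0.0100, -0.1900, -0.1400)

velocity change Δv = (0.01500000, 0.16000000, 0.04000000)
m·(v₁−v₀)/dt = (0.3000, 3.2000, 0.8000)
Δω = ω₁−ω₀ = (-0.01733333, -0.17450000, -0.18933333)
τ = I·(Δω/dt) + ω₀×(Iω₀) = (0.0100, -0.1900, -0.1400)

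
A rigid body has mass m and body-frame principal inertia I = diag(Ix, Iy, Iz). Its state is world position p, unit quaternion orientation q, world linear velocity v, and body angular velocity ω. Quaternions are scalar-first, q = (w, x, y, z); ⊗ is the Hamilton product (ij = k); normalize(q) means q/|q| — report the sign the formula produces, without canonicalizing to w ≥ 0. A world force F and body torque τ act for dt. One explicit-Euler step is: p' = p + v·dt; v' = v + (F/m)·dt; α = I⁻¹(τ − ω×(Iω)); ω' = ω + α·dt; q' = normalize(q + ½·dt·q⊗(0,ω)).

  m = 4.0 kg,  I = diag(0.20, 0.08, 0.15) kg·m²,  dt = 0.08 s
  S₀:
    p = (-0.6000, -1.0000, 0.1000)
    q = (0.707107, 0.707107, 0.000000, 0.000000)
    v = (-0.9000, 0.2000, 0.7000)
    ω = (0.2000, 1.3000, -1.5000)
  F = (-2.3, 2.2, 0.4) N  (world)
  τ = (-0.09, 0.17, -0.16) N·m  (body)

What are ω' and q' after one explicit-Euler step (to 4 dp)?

ω' = (0.2186, 1.4850, -1.5687)
q' = (0.6992, 0.7105, 0.0789, -0.0056)

angular accel α = (0.2325, 2.3125, -0.8587)
ω' = ω + α·dt = (0.2186, 1.4850, -1.5687)
q⊗(0,ω) = (-0.1414214, 0.1414214, 1.9798996, -0.1414214)
q + ½dt·q⊗(0,ω), renormalized = (0.6992, 0.7105, 0.0789, -0.0056)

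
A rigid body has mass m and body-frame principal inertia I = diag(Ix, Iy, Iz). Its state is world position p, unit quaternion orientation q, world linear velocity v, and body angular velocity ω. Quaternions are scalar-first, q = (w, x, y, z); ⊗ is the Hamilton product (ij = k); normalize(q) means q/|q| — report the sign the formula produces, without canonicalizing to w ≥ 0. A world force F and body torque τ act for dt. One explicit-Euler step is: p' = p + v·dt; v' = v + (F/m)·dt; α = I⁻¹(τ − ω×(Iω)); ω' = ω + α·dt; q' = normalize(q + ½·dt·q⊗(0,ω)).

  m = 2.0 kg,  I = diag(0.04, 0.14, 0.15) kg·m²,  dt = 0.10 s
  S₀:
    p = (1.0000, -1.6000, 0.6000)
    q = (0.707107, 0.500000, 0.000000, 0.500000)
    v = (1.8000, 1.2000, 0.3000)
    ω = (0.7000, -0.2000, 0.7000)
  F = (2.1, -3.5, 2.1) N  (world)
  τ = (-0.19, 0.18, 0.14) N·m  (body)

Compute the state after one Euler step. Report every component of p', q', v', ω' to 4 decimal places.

p' = (1.1800, -1.4800, 0.6300)
q' = (0.6713, 0.5291, -0.0071, 0.5191)
v' = (1.9050, 1.0250, 0.4050)
ω' = (0.2285, -0.0329, 0.8027)

ω×(Iω) gyroscopic = (-0.0014, -0.0539, -0.0140)
(τ − ω×Iω)/I = (-4.7150, 1.6707, 1.0267)
new body rate ω' = (0.2285, -0.0329, 0.8027)
2q̇ = q⊗(0,ω) = (-0.7000000, 0.5949749, -0.1414214, 0.3949749)
q' = normalize(q + ½dt·q⊗(0,ω)) = (0.6713, 0.5291, -0.0071, 0.5191)
linear accel F/m = (1.0500, -1.7500, 1.0500)
p' = p + v·dt = (1.1800, -1.4800, 0.6300)
v + (F/m)dt = (1.9050, 1.0250, 0.4050)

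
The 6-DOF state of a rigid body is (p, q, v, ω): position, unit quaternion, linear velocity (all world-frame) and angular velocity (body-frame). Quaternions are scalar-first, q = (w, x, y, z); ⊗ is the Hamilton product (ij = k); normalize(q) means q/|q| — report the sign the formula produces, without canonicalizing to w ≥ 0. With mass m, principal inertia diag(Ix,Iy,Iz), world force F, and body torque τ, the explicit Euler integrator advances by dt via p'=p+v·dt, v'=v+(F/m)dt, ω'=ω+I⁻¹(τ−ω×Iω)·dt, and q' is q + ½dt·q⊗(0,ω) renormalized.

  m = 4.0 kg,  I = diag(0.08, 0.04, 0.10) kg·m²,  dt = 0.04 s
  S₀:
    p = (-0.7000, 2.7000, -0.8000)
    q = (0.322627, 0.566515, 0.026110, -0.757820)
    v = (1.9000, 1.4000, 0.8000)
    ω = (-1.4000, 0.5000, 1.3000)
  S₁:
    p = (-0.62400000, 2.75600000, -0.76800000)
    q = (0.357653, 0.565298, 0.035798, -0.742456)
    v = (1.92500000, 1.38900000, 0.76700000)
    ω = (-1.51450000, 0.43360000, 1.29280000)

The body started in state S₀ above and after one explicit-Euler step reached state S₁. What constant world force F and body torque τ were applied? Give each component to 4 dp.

velocity change Δv = (0.02500000, -0.01100000, -0.03300000)
applied force F = (2.5000, -1.1000, -3.3000)
Δω = ω₁−ω₀ = (-0.11450000, -0.06640000, -0.00720000)
precession coupling = (0.0390, 0.0364, 0.0280)
τ = I·(Δω/dt) + ω₀×(Iω₀) = (-0.1900, -0.0300, 0.0100)

F = (2.5000, -1.1000, -3.3000)
τ = (-0.1900, -0.0300, 0.0100)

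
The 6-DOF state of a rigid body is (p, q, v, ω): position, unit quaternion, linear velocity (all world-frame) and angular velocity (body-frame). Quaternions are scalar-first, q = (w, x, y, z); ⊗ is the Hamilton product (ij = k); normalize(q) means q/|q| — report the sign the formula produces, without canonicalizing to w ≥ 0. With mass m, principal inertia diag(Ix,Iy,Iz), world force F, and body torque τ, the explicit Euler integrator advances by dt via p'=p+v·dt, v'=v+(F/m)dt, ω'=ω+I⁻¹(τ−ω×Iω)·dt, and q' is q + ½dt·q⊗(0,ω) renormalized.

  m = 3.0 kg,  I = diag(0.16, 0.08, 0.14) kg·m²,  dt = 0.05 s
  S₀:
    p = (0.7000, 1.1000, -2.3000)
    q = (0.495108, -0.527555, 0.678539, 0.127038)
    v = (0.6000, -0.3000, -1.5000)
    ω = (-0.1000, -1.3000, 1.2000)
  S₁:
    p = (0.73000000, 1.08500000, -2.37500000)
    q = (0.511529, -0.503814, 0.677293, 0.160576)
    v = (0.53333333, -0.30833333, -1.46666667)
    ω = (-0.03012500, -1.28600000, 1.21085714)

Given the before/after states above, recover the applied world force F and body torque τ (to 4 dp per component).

F = (-4.0000, -0.5000, 2.0000)
τ = (0.1300, 0.0200, 0.0200)

ω₁ − ω₀ = (0.06987500, 0.01400000, 0.01085714)
gyro term ω₀×Iω₀ = (-0.0936, -0.0024, -0.0104)
applied torque τ = (0.1300, 0.0200, 0.0200)
Δv = v₁−v₀ = (-0.06666667, -0.00833333, 0.03333333)
m·(v₁−v₀)/dt = (-4.0000, -0.5000, 2.0000)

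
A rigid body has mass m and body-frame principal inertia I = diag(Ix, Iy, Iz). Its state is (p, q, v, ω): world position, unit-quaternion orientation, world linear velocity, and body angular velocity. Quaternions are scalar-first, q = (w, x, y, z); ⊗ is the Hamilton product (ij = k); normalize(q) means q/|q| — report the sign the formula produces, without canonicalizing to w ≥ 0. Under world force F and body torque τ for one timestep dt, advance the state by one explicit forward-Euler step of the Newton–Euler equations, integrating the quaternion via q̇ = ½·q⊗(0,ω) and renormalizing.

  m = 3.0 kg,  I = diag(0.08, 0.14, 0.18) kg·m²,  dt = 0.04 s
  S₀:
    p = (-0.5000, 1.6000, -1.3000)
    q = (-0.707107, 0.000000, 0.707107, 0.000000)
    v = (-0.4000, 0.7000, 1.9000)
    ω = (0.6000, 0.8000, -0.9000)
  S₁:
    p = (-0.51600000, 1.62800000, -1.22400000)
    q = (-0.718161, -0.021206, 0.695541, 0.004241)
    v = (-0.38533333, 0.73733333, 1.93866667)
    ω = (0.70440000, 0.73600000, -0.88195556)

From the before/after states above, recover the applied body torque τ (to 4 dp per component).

τ = (0.1800, -0.1700, 0.1100)

Δω = ω₁−ω₀ = (0.10440000, -0.06400000, 0.01804444)
applied torque τ = (0.1800, -0.1700, 0.1100)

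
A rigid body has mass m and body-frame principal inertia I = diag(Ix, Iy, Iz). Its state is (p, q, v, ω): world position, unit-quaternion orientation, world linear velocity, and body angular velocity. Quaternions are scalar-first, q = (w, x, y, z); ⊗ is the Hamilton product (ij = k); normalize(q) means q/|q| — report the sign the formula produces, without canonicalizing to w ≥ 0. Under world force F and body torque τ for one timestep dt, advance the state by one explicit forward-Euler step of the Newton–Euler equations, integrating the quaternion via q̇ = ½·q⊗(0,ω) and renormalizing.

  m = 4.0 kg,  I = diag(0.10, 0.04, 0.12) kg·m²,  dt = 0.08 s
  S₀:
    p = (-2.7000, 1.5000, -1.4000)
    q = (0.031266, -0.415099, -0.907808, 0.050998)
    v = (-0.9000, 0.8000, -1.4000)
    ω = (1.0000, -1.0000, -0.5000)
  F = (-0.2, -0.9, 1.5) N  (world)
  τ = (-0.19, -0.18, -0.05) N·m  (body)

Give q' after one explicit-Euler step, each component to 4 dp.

q' = (0.0126, -0.3929, -0.9137, 0.1031)

q⊗(0,ω) = (-0.4672100, 0.5361680, -0.1878175, 1.3072740)
q' = normalize(q + ½dt·q⊗(0,ω)) = (0.0126, -0.3929, -0.9137, 0.1031)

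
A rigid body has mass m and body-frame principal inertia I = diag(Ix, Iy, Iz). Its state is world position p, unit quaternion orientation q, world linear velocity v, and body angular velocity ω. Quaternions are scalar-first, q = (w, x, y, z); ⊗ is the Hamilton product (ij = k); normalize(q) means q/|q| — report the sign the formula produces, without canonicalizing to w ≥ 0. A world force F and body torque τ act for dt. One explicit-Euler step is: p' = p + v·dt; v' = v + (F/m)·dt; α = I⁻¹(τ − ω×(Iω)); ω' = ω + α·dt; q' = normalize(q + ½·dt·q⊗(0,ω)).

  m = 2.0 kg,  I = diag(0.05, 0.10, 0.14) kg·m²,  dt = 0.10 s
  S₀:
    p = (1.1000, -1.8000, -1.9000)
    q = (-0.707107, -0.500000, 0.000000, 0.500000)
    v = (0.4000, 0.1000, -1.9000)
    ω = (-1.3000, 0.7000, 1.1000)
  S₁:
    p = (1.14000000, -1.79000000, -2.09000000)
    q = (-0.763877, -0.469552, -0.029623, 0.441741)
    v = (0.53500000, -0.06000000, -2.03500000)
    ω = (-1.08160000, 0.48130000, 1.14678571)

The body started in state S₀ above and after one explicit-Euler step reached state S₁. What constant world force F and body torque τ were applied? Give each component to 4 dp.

rate change Δω = (0.21840000, -0.21870000, 0.04678571)
τ = I·(Δω/dt) + ω₀×(Iω₀) = (0.1400, -0.0900, 0.0200)
Δv = v₁−v₀ = (0.13500000, -0.16000000, -0.13500000)
F = m·Δv/dt = (2.7000, -3.2000, -2.7000)

F = (2.7000, -3.2000, -2.7000)
τ = (0.1400, -0.0900, 0.0200)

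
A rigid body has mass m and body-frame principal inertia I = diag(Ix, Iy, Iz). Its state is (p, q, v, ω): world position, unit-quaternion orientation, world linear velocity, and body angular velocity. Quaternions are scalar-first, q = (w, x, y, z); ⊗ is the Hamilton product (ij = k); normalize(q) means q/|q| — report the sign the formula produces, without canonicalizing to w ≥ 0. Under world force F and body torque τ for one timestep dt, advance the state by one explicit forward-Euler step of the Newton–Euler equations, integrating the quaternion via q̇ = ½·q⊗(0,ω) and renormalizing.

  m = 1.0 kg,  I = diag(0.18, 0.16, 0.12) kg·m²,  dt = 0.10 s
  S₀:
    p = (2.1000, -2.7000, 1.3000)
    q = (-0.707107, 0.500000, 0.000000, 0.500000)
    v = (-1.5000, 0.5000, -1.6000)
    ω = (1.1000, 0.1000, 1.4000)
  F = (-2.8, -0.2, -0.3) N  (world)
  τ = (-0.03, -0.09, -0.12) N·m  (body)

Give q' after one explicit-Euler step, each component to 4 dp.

q' = (-0.7666, 0.4568, -0.0110, 0.4512)

Hamilton product q⊗(0,ω) = (-1.2500000, -0.8278177, -0.2207107, -0.9399498)
q' = normalize(q + ½dt·q⊗(0,ω)) = (-0.7666, 0.4568, -0.0110, 0.4512)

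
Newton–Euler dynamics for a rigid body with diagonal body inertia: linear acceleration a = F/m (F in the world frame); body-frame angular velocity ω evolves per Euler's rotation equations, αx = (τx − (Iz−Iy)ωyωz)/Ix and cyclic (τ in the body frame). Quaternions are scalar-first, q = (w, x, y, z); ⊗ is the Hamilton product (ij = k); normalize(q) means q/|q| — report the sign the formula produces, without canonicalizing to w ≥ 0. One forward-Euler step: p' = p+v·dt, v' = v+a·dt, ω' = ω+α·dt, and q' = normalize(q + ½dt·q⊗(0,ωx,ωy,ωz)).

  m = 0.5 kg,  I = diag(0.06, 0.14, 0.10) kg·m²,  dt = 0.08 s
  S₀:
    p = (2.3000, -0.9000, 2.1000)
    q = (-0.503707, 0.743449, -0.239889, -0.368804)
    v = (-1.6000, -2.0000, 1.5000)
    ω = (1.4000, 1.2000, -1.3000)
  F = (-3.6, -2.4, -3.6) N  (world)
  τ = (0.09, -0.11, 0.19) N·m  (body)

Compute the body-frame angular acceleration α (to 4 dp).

precession coupling ω×(Iω) = (0.0624, 0.0728, 0.1344)
(τ − ω×Iω)/I = (0.4600, -1.3057, 0.5560)

α = (0.4600, -1.3057, 0.5560)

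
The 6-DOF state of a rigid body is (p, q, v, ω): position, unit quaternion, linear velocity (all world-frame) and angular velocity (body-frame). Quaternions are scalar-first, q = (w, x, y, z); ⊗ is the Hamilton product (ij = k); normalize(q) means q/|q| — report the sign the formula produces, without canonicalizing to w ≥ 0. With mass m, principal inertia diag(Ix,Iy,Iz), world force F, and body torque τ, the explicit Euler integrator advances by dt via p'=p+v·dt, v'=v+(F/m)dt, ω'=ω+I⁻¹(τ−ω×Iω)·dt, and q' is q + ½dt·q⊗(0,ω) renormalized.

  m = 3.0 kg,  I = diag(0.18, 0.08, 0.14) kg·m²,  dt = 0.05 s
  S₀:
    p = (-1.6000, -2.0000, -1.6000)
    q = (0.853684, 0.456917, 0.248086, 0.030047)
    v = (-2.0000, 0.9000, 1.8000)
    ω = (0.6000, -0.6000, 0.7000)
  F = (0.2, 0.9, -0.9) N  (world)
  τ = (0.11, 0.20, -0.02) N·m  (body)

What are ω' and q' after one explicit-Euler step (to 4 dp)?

angular accel α = (0.7511, 2.2900, -0.4000)
new body rate ω' = (0.6376, -0.4855, 0.6800)
Hamilton product q⊗(0,ω) = (-0.1463315, 0.7038988, -0.8140241, 0.1745770)
q + ½dt·q⊗(0,ω), renormalized = (0.8497, 0.4743, 0.2276, 0.0344)

ω' = (0.6376, -0.4855, 0.6800)
q' = (0.8497, 0.4743, 0.2276, 0.0344)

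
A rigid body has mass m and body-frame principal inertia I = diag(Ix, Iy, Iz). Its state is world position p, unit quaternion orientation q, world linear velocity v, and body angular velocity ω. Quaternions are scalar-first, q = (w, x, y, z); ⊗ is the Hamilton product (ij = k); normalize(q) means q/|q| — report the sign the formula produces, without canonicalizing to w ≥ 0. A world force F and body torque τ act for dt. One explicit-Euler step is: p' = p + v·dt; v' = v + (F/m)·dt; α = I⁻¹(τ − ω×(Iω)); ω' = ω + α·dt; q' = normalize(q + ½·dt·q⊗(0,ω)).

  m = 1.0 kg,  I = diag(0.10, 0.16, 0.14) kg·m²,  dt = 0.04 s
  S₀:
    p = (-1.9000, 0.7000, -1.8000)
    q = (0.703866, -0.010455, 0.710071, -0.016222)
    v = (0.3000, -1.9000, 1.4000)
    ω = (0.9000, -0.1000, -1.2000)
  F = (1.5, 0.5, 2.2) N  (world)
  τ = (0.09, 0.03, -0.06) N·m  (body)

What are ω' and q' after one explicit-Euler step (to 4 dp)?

angular accel α = (0.9240, -0.0825, -0.3900)
new body rate ω' = (0.9370, -0.1033, -1.2156)
2q̇ = q⊗(0,ω) = (0.0609502, -0.2202280, -0.0975324, -1.4826576)
q + ½dt·q⊗(0,ω), renormalized = (0.7048, -0.0149, 0.7078, -0.0459)

ω' = (0.9370, -0.1033, -1.2156)
q' = (0.7048, -0.0149, 0.7078, -0.0459)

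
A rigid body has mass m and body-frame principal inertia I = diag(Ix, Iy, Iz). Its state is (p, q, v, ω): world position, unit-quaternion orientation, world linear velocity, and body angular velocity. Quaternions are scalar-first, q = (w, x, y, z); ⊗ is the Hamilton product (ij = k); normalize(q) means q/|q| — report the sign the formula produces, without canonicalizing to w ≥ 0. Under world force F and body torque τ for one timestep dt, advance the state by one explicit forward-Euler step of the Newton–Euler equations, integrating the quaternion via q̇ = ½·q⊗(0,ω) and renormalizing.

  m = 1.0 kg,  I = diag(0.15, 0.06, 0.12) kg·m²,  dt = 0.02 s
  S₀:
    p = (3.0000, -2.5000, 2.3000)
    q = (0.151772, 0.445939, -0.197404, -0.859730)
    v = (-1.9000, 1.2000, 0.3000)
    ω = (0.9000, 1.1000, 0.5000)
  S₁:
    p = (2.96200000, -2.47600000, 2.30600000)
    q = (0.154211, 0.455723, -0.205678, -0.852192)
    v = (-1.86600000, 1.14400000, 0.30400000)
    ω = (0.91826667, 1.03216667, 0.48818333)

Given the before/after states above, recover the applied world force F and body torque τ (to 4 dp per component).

Δω = ω₁−ω₀ = (0.01826667, -0.06783333, -0.01181667)
precession coupling = (0.0330, 0.0135, -0.0891)
applied torque τ = (0.1700, -0.1900, -0.1600)
velocity change Δv = (0.03400000, -0.05600000, 0.00400000)
applied force F = (1.7000, -2.8000, 0.2000)

F = (1.7000, -2.8000, 0.2000)
τ = (0.1700, -0.1900, -0.1600)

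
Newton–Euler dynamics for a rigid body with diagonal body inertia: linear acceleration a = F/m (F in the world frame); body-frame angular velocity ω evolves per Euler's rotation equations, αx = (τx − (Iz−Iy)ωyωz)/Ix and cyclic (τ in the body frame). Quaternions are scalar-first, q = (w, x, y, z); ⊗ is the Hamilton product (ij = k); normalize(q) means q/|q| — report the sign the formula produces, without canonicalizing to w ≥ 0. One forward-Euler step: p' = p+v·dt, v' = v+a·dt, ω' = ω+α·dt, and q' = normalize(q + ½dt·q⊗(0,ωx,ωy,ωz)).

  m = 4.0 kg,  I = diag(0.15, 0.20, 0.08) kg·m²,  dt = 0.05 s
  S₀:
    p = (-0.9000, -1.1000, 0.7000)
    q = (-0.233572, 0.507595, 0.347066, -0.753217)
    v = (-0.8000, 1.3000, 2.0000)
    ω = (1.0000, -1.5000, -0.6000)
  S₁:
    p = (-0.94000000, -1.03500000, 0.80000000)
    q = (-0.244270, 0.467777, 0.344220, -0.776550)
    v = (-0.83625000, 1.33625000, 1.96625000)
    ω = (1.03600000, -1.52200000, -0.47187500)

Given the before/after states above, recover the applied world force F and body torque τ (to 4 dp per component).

F = (-2.9000, 2.9000, -2.7000)
τ = (0.0000, -0.1300, 0.1300)

velocity change Δv = (-0.03625000, 0.03625000, -0.03375000)
applied force F = (-2.9000, 2.9000, -2.7000)
ω₁ − ω₀ = (0.03600000, -0.02200000, 0.12812500)
precession coupling = (-0.1080, -0.0420, -0.0750)
τ = I·(Δω/dt) + ω₀×(Iω₀) = (0.0000, -0.1300, 0.1300)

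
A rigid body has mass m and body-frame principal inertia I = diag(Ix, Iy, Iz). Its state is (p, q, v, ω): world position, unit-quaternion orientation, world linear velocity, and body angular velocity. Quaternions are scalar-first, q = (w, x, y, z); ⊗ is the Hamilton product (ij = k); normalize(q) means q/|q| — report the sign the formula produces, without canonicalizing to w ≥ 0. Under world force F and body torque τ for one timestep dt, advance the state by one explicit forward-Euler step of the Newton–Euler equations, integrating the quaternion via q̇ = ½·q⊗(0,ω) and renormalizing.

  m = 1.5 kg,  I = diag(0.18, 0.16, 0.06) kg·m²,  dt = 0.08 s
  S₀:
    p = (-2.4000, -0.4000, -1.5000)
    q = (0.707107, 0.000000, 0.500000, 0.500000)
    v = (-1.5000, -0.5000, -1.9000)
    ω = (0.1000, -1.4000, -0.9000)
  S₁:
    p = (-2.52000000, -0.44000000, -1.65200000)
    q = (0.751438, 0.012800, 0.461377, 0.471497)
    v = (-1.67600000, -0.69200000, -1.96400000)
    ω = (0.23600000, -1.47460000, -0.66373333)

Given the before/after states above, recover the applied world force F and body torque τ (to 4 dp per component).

Δω = ω₁−ω₀ = (0.13600000, -0.07460000, 0.23626667)
gyro term ω₀×Iω₀ = (-0.1260, -0.0108, 0.0028)
τ = I·(Δω/dt) + ω₀×(Iω₀) = (0.1800, -0.1600, 0.1800)
v₁ − v₀ = (-0.17600000, -0.19200000, -0.06400000)
applied force F = (-3.3000, -3.6000, -1.2000)

F = (-3.3000, -3.6000, -1.2000)
τ = (0.1800, -0.1600, 0.1800)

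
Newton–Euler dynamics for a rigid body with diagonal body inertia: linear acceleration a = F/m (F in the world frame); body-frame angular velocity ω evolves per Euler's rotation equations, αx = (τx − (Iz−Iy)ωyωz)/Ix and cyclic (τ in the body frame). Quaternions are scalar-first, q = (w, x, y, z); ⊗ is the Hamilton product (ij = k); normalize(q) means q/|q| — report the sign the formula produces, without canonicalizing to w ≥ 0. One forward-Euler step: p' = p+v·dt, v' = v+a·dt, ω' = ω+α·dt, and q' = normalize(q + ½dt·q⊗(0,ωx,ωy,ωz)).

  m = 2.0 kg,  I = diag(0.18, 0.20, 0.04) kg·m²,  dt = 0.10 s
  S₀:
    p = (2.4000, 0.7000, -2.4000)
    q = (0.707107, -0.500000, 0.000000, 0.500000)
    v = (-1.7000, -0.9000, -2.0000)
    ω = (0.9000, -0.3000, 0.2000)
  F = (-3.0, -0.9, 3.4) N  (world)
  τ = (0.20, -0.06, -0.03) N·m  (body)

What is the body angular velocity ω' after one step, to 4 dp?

α = I⁻¹(τ − ω×Iω) = (1.0578, -0.4260, -0.6150)
ω' = ω + α·dt = (1.0058, -0.3426, 0.1385)

ω' = (1.0058, -0.3426, 0.1385)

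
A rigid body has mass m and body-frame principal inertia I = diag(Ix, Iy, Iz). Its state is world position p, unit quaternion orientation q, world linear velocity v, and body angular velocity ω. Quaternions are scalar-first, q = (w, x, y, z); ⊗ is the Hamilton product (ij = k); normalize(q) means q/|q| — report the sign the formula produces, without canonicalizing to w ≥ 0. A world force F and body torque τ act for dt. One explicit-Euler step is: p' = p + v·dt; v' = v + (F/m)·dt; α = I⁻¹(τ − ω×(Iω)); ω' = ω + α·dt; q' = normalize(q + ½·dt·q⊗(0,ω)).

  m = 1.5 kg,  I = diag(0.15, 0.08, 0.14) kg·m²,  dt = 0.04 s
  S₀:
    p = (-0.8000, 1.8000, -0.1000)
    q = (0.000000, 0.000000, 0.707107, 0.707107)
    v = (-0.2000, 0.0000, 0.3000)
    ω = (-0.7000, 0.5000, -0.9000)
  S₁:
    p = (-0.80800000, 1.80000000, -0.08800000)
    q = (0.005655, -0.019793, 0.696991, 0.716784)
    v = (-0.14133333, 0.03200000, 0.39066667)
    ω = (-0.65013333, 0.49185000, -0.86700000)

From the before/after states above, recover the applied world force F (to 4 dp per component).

velocity change Δv = (0.05866667, 0.03200000, 0.09066667)
applied force F = (2.2000, 1.2000, 3.4000)

F = (2.2000, 1.2000, 3.4000)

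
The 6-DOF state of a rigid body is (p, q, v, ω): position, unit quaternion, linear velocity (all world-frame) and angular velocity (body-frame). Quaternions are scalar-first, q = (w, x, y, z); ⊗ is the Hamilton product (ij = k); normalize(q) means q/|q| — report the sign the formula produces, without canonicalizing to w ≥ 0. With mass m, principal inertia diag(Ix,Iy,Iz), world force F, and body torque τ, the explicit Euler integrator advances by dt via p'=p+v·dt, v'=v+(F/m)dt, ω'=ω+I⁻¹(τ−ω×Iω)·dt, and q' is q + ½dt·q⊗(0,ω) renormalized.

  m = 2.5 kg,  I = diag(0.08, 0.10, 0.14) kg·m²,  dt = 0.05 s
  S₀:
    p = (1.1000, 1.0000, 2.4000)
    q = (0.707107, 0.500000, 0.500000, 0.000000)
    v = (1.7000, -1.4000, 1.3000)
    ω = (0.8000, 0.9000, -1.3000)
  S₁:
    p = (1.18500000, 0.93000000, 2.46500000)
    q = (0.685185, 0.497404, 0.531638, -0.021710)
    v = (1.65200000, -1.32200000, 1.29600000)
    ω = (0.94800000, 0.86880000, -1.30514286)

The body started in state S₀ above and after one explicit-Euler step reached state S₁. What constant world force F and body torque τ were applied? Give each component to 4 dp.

F = (-2.4000, 3.9000, -0.2000)
τ = (0.1900, 0.0000, 0.0000)

ω₁ − ω₀ = (0.14800000, -0.03120000, -0.00514286)
ω₀×(Iω₀) = (-0.0468, 0.0624, 0.0144)
τ = I·(Δω/dt) + ω₀×(Iω₀) = (0.1900, 0.0000, 0.0000)
v₁ − v₀ = (-0.04800000, 0.07800000, -0.00400000)
applied force F = (-2.4000, 3.9000, -0.2000)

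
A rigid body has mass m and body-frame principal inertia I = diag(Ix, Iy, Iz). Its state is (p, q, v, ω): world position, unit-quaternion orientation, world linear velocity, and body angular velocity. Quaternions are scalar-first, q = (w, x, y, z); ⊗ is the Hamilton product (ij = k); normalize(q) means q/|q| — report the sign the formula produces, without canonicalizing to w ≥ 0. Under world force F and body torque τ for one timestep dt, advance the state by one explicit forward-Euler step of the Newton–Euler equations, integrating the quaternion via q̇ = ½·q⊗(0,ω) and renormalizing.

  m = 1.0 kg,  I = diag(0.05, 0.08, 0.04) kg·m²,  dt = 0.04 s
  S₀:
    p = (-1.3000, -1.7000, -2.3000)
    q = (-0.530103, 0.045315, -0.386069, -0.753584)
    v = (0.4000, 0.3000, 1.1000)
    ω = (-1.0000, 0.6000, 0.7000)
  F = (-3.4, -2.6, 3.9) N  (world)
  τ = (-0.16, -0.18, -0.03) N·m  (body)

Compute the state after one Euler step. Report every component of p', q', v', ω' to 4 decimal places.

a = F/m = (-3.4000, -2.6000, 3.9000)
p + v·dt = (-1.2840, -1.6880, -2.2560)
new velocity v' = (0.2640, 0.1960, 1.2560)
angular accel α = (-2.8640, -2.1625, -0.3000)
new body rate ω' = (-1.1146, 0.5135, 0.6880)
q⊗(0,ω) = (0.8044652, 0.7120051, 0.4038017, -0.7299521)
q + ½dt·q⊗(0,ω), renormalized = (-0.5138, 0.0595, -0.3779, -0.7679)

p' = (-1.2840, -1.6880, -2.2560)
q' = (-0.5138, 0.0595, -0.3779, -0.7679)
v' = (0.2640, 0.1960, 1.2560)
ω' = (-1.1146, 0.5135, 0.6880)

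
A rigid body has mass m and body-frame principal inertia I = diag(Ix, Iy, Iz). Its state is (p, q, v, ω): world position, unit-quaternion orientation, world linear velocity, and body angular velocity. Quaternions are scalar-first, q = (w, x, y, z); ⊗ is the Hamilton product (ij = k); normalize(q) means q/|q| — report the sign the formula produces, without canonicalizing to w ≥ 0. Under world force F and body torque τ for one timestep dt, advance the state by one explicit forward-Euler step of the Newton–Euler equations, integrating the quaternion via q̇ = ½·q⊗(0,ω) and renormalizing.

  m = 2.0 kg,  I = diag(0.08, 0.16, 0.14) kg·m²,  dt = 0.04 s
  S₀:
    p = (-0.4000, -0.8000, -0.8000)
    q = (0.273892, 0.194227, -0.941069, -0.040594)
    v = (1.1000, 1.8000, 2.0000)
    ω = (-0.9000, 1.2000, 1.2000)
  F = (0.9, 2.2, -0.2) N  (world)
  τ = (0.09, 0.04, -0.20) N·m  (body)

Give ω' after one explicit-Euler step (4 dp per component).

ω' = (-0.8406, 1.1938, 1.1675)

gyro term ω×Iω = (-0.0288, 0.0648, -0.0864)
α = I⁻¹(τ − ω×Iω) = (1.4850, -0.1550, -0.8114)
new body rate ω' = (-0.8406, 1.1938, 1.1675)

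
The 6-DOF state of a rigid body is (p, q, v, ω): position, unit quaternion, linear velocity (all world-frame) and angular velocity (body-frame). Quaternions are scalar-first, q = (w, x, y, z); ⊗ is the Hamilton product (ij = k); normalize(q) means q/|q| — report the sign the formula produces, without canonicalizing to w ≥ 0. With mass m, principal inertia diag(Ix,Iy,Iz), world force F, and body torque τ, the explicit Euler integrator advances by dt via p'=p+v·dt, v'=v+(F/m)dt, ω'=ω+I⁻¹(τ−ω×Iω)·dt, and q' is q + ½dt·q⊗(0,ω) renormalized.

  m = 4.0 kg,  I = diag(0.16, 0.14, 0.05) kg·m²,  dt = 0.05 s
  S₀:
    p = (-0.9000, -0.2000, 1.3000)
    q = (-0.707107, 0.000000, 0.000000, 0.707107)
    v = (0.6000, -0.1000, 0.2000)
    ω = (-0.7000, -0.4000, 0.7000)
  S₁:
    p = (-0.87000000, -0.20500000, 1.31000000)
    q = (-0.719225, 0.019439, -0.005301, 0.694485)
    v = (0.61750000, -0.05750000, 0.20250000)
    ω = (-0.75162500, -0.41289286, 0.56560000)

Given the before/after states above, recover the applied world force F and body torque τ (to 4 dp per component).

Δω = ω₁−ω₀ = (-0.05162500, -0.01289286, -0.13440000)
gyro term ω₀×Iω₀ = (0.0252, -0.0539, -0.0056)
applied torque τ = (-0.1400, -0.0900, -0.1400)
v₁ − v₀ = (0.01750000, 0.04250000, 0.00250000)
applied force F = (1.4000, 3.4000, 0.2000)

F = (1.4000, 3.4000, 0.2000)
τ = (-0.1400, -0.0900, -0.1400)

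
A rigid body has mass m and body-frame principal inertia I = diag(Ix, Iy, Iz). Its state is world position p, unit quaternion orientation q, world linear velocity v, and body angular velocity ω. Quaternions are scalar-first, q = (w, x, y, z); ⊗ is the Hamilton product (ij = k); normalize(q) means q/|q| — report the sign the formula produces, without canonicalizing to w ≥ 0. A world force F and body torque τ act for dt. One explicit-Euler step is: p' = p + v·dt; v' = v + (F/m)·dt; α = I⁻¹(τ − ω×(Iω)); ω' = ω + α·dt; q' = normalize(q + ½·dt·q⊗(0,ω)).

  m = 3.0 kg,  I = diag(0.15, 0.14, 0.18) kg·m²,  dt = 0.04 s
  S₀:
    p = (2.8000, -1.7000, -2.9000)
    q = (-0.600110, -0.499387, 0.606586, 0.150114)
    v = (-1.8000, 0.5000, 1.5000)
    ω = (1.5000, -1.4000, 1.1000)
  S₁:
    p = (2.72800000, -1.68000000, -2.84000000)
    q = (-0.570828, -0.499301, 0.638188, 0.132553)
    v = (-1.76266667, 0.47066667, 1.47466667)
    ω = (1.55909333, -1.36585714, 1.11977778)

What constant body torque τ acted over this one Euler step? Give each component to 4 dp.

ω₁ − ω₀ = (0.05909333, 0.03414286, 0.01977778)
applied torque τ = (0.1600, 0.0700, 0.1100)

τ = (0.1600, 0.0700, 0.1100)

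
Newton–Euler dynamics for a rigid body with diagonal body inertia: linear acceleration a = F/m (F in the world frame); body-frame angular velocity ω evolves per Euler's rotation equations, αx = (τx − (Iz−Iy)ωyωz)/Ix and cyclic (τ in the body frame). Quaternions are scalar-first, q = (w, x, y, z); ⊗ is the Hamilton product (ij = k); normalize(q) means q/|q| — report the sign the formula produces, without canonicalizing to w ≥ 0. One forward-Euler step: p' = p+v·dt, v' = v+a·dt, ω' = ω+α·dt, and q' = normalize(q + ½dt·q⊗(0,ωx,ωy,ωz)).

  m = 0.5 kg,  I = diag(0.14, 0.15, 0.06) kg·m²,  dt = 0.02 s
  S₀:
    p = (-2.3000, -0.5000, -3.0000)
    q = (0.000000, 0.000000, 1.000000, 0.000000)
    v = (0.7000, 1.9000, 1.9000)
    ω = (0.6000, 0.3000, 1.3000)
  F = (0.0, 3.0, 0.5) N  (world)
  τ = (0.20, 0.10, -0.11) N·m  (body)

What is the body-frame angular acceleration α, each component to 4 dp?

α = (1.6793, 0.2507, -1.8633)

ω×(Iω) gyroscopic = (-0.0351, 0.0624, 0.0018)
(τ − ω×Iω)/I = (1.6793, 0.2507, -1.8633)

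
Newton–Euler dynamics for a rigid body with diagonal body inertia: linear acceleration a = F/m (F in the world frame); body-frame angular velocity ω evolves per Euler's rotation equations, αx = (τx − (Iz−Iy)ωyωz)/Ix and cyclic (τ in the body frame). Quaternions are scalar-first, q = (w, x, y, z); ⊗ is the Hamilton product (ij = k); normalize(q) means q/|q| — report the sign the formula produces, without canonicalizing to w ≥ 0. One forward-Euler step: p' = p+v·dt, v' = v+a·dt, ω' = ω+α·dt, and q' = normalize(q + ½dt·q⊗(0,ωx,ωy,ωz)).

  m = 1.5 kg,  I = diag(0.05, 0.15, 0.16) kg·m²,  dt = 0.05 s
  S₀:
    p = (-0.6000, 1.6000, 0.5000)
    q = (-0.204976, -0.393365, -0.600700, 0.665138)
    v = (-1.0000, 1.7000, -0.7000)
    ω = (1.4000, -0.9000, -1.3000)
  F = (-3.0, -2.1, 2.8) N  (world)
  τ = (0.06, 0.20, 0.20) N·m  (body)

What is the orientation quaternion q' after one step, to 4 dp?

q⊗(0,ω) = (0.8747604, 1.0925678, 0.6042971, 1.4614773)
q + ½dt·q⊗(0,ω), renormalized = (-0.1829, -0.3655, -0.5848, 0.7007)

q' = (-0.1829, -0.3655, -0.5848, 0.7007)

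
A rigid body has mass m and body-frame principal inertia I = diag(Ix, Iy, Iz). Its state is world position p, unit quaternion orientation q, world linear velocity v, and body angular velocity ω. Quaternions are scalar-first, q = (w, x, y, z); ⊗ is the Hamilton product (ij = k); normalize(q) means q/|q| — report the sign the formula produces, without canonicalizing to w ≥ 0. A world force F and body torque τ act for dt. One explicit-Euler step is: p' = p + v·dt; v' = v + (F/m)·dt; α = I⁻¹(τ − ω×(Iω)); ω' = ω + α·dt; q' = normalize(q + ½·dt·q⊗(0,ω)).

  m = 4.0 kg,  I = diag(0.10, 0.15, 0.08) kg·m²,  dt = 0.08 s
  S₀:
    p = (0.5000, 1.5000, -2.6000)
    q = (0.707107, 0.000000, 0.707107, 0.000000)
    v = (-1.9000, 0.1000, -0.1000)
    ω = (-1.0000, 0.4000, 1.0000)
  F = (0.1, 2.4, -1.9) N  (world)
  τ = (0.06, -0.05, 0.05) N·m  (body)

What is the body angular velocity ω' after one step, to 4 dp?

(τ − ω×Iω)/I = (0.8800, -0.2000, 0.8750)
ω' = ω + α·dt = (-0.9296, 0.3840, 1.0700)

ω' = (-0.9296, 0.3840, 1.0700)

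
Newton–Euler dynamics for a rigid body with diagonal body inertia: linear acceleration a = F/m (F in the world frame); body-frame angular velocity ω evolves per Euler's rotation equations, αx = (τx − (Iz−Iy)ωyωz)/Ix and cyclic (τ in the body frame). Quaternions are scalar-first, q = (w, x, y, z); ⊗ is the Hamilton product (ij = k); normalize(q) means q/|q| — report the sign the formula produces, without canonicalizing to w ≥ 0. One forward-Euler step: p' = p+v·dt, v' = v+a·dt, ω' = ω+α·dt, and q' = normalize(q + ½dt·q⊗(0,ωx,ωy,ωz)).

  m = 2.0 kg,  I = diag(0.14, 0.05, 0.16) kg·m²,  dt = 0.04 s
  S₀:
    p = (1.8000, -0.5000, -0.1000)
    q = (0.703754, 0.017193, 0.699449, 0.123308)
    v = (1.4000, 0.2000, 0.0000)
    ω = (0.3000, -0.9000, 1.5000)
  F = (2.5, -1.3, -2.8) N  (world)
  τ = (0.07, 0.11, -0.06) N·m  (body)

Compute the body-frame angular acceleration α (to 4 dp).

α = (1.5607, 2.3800, -0.5269)

precession coupling ω×(Iω) = (-0.1485, -0.0090, 0.0243)
(τ − ω×Iω)/I = (1.5607, 2.3800, -0.5269)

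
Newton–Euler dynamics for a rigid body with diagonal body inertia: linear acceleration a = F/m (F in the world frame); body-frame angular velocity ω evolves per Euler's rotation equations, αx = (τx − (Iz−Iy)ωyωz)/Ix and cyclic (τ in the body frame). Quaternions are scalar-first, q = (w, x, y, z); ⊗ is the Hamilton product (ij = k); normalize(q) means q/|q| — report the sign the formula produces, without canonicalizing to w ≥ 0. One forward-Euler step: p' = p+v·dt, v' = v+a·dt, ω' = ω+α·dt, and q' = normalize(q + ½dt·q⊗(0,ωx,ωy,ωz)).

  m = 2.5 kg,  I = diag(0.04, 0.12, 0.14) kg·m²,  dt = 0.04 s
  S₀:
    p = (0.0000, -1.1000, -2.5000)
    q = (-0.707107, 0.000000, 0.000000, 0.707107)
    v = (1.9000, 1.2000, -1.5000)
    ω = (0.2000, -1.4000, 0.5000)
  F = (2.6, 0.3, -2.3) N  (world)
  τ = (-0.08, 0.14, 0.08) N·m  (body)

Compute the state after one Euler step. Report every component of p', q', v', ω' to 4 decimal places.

p' = (0.0760, -1.0520, -2.5600)
q' = (-0.7139, 0.0170, 0.0226, 0.6997)
v' = (1.9416, 1.2048, -1.5368)
ω' = (0.1340, -1.3500, 0.5293)

angular accel α = (-1.6500, 1.2500, 0.7314)
ω + α·dt = (0.1340, -1.3500, 0.5293)
q⊗(0,ω) = (-0.3535535, 0.8485284, 1.1313712, -0.3535535)
updated quaternion q' = (-0.7139, 0.0170, 0.0226, 0.6997)
p + v·dt = (0.0760, -1.0520, -2.5600)
v + (F/m)dt = (1.9416, 1.2048, -1.5368)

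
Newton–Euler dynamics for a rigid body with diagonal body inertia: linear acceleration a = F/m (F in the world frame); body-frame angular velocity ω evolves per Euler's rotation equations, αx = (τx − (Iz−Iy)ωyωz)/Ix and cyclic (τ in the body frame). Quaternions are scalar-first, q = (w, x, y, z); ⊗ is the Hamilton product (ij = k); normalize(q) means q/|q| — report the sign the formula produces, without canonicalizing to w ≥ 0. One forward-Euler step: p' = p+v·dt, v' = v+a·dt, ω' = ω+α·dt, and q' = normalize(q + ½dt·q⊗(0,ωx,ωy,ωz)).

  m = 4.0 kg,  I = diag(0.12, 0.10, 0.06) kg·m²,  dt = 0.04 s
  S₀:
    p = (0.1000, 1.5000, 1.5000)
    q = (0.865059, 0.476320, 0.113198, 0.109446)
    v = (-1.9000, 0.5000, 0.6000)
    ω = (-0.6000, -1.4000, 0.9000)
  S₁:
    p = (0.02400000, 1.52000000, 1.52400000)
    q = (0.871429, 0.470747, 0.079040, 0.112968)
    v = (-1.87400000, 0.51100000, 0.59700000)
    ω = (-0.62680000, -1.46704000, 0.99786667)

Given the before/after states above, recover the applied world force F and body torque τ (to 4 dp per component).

F = (2.6000, 1.1000, -0.3000)
τ = (-0.0300, -0.2000, 0.1300)

v₁ − v₀ = (0.02600000, 0.01100000, -0.00300000)
applied force F = (2.6000, 1.1000, -0.3000)
Δω = ω₁−ω₀ = (-0.02680000, -0.06704000, 0.09786667)
τ = I·(Δω/dt) + ω₀×(Iω₀) = (-0.0300, -0.2000, 0.1300)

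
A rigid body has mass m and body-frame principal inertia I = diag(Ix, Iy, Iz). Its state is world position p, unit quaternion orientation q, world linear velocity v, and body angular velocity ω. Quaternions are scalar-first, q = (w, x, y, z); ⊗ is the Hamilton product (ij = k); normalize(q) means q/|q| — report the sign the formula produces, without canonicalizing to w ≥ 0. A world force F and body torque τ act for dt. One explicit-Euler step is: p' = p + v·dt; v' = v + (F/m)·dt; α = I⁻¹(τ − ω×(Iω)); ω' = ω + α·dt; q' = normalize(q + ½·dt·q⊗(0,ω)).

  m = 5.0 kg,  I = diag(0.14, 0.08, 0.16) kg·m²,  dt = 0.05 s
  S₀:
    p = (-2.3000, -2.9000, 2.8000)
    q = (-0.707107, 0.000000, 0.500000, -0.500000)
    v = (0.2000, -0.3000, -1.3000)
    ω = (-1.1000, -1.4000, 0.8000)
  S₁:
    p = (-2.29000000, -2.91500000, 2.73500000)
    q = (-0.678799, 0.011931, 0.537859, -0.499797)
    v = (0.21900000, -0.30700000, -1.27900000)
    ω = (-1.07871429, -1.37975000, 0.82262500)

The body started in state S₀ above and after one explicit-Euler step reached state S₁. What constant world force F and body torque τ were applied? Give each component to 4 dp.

F = (1.9000, -0.7000, 2.1000)
τ = (-0.0300, 0.0500, -0.0200)

v₁ − v₀ = (0.01900000, -0.00700000, 0.02100000)
applied force F = (1.9000, -0.7000, 2.1000)
Δω = ω₁−ω₀ = (0.02128571, 0.02025000, 0.02262500)
precession coupling = (-0.0896, 0.0176, -0.0924)
applied torque τ = (-0.0300, 0.0500, -0.0200)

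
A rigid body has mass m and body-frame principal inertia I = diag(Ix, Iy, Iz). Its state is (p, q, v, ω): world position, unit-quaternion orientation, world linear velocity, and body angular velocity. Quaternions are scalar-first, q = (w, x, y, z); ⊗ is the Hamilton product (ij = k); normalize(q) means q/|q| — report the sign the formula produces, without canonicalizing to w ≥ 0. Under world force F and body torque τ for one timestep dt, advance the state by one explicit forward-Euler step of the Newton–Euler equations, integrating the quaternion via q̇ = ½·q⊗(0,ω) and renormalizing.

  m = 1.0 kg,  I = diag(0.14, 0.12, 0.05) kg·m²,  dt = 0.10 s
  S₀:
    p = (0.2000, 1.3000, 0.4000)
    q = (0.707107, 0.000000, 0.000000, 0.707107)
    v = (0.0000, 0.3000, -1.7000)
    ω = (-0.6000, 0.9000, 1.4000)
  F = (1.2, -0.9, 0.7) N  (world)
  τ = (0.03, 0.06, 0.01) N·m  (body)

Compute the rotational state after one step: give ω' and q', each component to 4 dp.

ω×(Iω) gyroscopic = (-0.0882, -0.0756, 0.0108)
(τ − ω×Iω)/I = (0.8443, 1.1300, -0.0160)
ω + α·dt = (-0.5156, 1.0130, 1.3984)
Hamilton product q⊗(0,ω) = (-0.9899498, -1.0606605, 0.2121321, 0.9899498)
updated quaternion q' = (0.6551, -0.0528, 0.0106, 0.7537)

ω' = (-0.5156, 1.0130, 1.3984)
q' = (0.6551, -0.0528, 0.0106, 0.7537)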